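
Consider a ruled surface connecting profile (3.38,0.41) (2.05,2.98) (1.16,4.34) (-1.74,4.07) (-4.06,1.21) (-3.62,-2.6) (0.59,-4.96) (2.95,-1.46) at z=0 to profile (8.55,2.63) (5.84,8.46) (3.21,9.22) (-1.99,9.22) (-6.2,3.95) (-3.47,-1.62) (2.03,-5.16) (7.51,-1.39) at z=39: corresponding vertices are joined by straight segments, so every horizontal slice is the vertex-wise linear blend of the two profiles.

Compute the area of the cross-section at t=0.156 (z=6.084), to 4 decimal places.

Area at t=0.156: 59.5795

Cross-section at t=0.156: each vertex is (1-t)·p0[i] + t·p1[i].
  v1: (1-0.156)·(3.38,0.41) + 0.156·(8.55,2.63) = (4.1865,0.7563)
  v2: (1-0.156)·(2.05,2.98) + 0.156·(5.84,8.46) = (2.6412,3.8349)
  v3: (1-0.156)·(1.16,4.34) + 0.156·(3.21,9.22) = (1.4798,5.1013)
  v4: (1-0.156)·(-1.74,4.07) + 0.156·(-1.99,9.22) = (-1.7790,4.8734)
  v5: (1-0.156)·(-4.06,1.21) + 0.156·(-6.2,3.95) = (-4.3938,1.6374)
  v6: (1-0.156)·(-3.62,-2.6) + 0.156·(-3.47,-1.62) = (-3.5966,-2.4471)
  v7: (1-0.156)·(0.59,-4.96) + 0.156·(2.03,-5.16) = (0.8146,-4.9912)
  v8: (1-0.156)·(2.95,-1.46) + 0.156·(7.51,-1.39) = (3.6614,-1.4491)
Shoelace sum Σ(x_i·y_{i+1} − x_{i+1}·y_i):
  i=1: 4.1865·3.8349 − 2.6412·0.7563 = +14.0572 (running +14.0572)
  i=2: 2.6412·5.1013 − 1.4798·3.8349 = +7.7988 (running +21.8560)
  i=3: 1.4798·4.8734 − -1.7790·5.1013 = +16.2868 (running +38.1429)
  i=4: -1.7790·1.6374 − -4.3938·4.8734 = +18.4999 (running +56.6428)
  i=5: -4.3938·-2.4471 − -3.5966·1.6374 = +16.6415 (running +73.2843)
  i=6: -3.5966·-4.9912 − 0.8146·-2.4471 = +19.9449 (running +93.2291)
  i=7: 0.8146·-1.4491 − 3.6614·-4.9912 = +17.0941 (running +110.3232)
  i=8: 3.6614·0.7563 − 4.1865·-1.4491 = +8.8358 (running +119.1590)
Area = |Σ|/2 = |119.1590|/2 = 59.5795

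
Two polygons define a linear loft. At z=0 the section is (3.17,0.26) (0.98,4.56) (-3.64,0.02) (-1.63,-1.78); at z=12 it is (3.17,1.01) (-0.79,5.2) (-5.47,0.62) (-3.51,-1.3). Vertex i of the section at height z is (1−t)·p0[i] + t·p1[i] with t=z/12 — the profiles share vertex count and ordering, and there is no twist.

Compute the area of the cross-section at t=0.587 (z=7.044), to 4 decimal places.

Cross-section at t=0.587: each vertex is (1-t)·p0[i] + t·p1[i].
  v1: (1-0.587)·(3.17,0.26) + 0.587·(3.17,1.01) = (3.1700,0.7003)
  v2: (1-0.587)·(0.98,4.56) + 0.587·(-0.79,5.2) = (-0.0590,4.9357)
  v3: (1-0.587)·(-3.64,0.02) + 0.587·(-5.47,0.62) = (-4.7142,0.3722)
  v4: (1-0.587)·(-1.63,-1.78) + 0.587·(-3.51,-1.3) = (-2.7336,-1.4982)
Shoelace sum Σ(x_i·y_{i+1} − x_{i+1}·y_i):
  i=1: 3.1700·4.9357 − -0.0590·0.7003 = +15.6874 (running +15.6874)
  i=2: -0.0590·0.3722 − -4.7142·4.9357 = +23.2459 (running +38.9333)
  i=3: -4.7142·-1.4982 − -2.7336·0.3722 = +8.0804 (running +47.0137)
  i=4: -2.7336·0.7003 − 3.1700·-1.4982 = +2.8352 (running +49.8490)
Area = |Σ|/2 = |49.8490|/2 = 24.9245

Area at t=0.587: 24.9245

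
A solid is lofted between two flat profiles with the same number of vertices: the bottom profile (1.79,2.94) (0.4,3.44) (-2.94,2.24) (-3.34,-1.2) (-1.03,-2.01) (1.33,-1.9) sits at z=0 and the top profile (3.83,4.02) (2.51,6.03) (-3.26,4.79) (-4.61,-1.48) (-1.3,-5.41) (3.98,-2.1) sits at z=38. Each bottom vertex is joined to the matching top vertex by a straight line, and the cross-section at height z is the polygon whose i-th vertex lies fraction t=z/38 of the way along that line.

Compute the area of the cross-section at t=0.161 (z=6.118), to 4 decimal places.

Area at t=0.161: 28.1719

Cross-section at t=0.161: each vertex is (1-t)·p0[i] + t·p1[i].
  v1: (1-0.161)·(1.79,2.94) + 0.161·(3.83,4.02) = (2.1184,3.1139)
  v2: (1-0.161)·(0.4,3.44) + 0.161·(2.51,6.03) = (0.7397,3.8570)
  v3: (1-0.161)·(-2.94,2.24) + 0.161·(-3.26,4.79) = (-2.9915,2.6505)
  v4: (1-0.161)·(-3.34,-1.2) + 0.161·(-4.61,-1.48) = (-3.5445,-1.2451)
  v5: (1-0.161)·(-1.03,-2.01) + 0.161·(-1.3,-5.41) = (-1.0735,-2.5574)
  v6: (1-0.161)·(1.33,-1.9) + 0.161·(3.98,-2.1) = (1.7567,-1.9322)
Shoelace sum Σ(x_i·y_{i+1} − x_{i+1}·y_i):
  i=1: 2.1184·3.8570 − 0.7397·3.1139 = +5.8674 (running +5.8674)
  i=2: 0.7397·2.6505 − -2.9915·3.8570 = +13.4989 (running +19.3663)
  i=3: -2.9915·-1.2451 − -3.5445·2.6505 = +13.1195 (running +32.4858)
  i=4: -3.5445·-2.5574 − -1.0735·-1.2451 = +7.7281 (running +40.2139)
  i=5: -1.0735·-1.9322 − 1.7567·-2.5574 = +6.5666 (running +46.7805)
  i=6: 1.7567·3.1139 − 2.1184·-1.9322 = +9.5632 (running +56.3437)
Area = |Σ|/2 = |56.3437|/2 = 28.1719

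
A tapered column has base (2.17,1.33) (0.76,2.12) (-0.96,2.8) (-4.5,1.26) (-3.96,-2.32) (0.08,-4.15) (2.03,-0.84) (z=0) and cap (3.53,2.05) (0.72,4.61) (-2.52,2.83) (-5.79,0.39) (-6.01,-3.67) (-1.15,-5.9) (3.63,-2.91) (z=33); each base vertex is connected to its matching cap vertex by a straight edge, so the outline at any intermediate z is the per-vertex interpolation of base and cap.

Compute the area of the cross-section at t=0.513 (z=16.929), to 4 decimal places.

Cross-section at t=0.513: each vertex is (1-t)·p0[i] + t·p1[i].
  v1: (1-0.513)·(2.17,1.33) + 0.513·(3.53,2.05) = (2.8677,1.6994)
  v2: (1-0.513)·(0.76,2.12) + 0.513·(0.72,4.61) = (0.7395,3.3974)
  v3: (1-0.513)·(-0.96,2.8) + 0.513·(-2.52,2.83) = (-1.7603,2.8154)
  v4: (1-0.513)·(-4.5,1.26) + 0.513·(-5.79,0.39) = (-5.1618,0.8137)
  v5: (1-0.513)·(-3.96,-2.32) + 0.513·(-6.01,-3.67) = (-5.0117,-3.0126)
  v6: (1-0.513)·(0.08,-4.15) + 0.513·(-1.15,-5.9) = (-0.5510,-5.0478)
  v7: (1-0.513)·(2.03,-0.84) + 0.513·(3.63,-2.91) = (2.8508,-1.9019)
Shoelace sum Σ(x_i·y_{i+1} − x_{i+1}·y_i):
  i=1: 2.8677·3.3974 − 0.7395·1.6994 = +8.4859 (running +8.4859)
  i=2: 0.7395·2.8154 − -1.7603·3.3974 = +8.0622 (running +16.5482)
  i=3: -1.7603·0.8137 − -5.1618·2.8154 = +13.1001 (running +29.6482)
  i=4: -5.1618·-3.0126 − -5.0117·0.8137 = +19.6280 (running +49.2763)
  i=5: -5.0117·-5.0478 − -0.5510·-3.0126 = +23.6377 (running +72.9139)
  i=6: -0.5510·-1.9019 − 2.8508·-5.0478 = +15.4381 (running +88.3520)
  i=7: 2.8508·1.6994 − 2.8677·-1.9019 = +10.2986 (running +98.6506)
Area = |Σ|/2 = |98.6506|/2 = 49.3253

Area at t=0.513: 49.3253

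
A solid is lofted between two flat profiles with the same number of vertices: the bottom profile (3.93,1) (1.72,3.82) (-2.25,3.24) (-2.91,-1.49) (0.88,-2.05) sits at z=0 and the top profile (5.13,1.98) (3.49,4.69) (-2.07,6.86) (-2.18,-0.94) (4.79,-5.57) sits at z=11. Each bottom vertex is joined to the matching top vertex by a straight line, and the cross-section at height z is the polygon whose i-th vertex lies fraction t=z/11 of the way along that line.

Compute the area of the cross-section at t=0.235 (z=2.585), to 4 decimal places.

Cross-section at t=0.235: each vertex is (1-t)·p0[i] + t·p1[i].
  v1: (1-0.235)·(3.93,1) + 0.235·(5.13,1.98) = (4.2120,1.2303)
  v2: (1-0.235)·(1.72,3.82) + 0.235·(3.49,4.69) = (2.1360,4.0244)
  v3: (1-0.235)·(-2.25,3.24) + 0.235·(-2.07,6.86) = (-2.2077,4.0907)
  v4: (1-0.235)·(-2.91,-1.49) + 0.235·(-2.18,-0.94) = (-2.7385,-1.3607)
  v5: (1-0.235)·(0.88,-2.05) + 0.235·(4.79,-5.57) = (1.7989,-2.8772)
Shoelace sum Σ(x_i·y_{i+1} − x_{i+1}·y_i):
  i=1: 4.2120·4.0244 − 2.1360·1.2303 = +14.3231 (running +14.3231)
  i=2: 2.1360·4.0907 − -2.2077·4.0244 = +17.6223 (running +31.9454)
  i=3: -2.2077·-1.3607 − -2.7385·4.0907 = +14.2063 (running +46.1517)
  i=4: -2.7385·-2.8772 − 1.7989·-1.3607 = +10.3269 (running +56.4786)
  i=5: 1.7989·1.2303 − 4.2120·-2.8772 = +14.3319 (running +70.8105)
Area = |Σ|/2 = |70.8105|/2 = 35.4052

Area at t=0.235: 35.4052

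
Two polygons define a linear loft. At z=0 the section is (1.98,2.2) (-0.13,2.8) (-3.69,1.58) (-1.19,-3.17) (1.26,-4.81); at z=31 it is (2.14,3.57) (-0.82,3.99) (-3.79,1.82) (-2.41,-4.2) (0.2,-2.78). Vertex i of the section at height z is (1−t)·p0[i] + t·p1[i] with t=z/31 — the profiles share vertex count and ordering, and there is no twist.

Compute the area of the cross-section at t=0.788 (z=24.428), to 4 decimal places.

Area at t=0.788: 29.2701

Cross-section at t=0.788: each vertex is (1-t)·p0[i] + t·p1[i].
  v1: (1-0.788)·(1.98,2.2) + 0.788·(2.14,3.57) = (2.1061,3.2796)
  v2: (1-0.788)·(-0.13,2.8) + 0.788·(-0.82,3.99) = (-0.6737,3.7377)
  v3: (1-0.788)·(-3.69,1.58) + 0.788·(-3.79,1.82) = (-3.7688,1.7691)
  v4: (1-0.788)·(-1.19,-3.17) + 0.788·(-2.41,-4.2) = (-2.1514,-3.9816)
  v5: (1-0.788)·(1.26,-4.81) + 0.788·(0.2,-2.78) = (0.4247,-3.2104)
Shoelace sum Σ(x_i·y_{i+1} − x_{i+1}·y_i):
  i=1: 2.1061·3.7377 − -0.6737·3.2796 = +10.0814 (running +10.0814)
  i=2: -0.6737·1.7691 − -3.7688·3.7377 = +12.8948 (running +22.9763)
  i=3: -3.7688·-3.9816 − -2.1514·1.7691 = +18.8120 (running +41.7883)
  i=4: -2.1514·-3.2104 − 0.4247·-3.9816 = +8.5977 (running +50.3860)
  i=5: 0.4247·3.2796 − 2.1061·-3.2104 = +8.1542 (running +58.5402)
Area = |Σ|/2 = |58.5402|/2 = 29.2701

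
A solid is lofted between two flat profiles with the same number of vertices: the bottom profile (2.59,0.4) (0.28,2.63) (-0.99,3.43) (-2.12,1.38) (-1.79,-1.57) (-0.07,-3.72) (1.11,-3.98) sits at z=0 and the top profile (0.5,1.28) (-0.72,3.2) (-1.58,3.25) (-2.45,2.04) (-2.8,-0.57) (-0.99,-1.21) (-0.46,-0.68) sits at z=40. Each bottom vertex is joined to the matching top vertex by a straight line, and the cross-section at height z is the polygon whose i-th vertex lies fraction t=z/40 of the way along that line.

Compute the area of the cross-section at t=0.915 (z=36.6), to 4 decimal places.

Area at t=0.915: 10.7137

Cross-section at t=0.915: each vertex is (1-t)·p0[i] + t·p1[i].
  v1: (1-0.915)·(2.59,0.4) + 0.915·(0.5,1.28) = (0.6776,1.2052)
  v2: (1-0.915)·(0.28,2.63) + 0.915·(-0.72,3.2) = (-0.6350,3.1516)
  v3: (1-0.915)·(-0.99,3.43) + 0.915·(-1.58,3.25) = (-1.5299,3.2653)
  v4: (1-0.915)·(-2.12,1.38) + 0.915·(-2.45,2.04) = (-2.4220,1.9839)
  v5: (1-0.915)·(-1.79,-1.57) + 0.915·(-2.8,-0.57) = (-2.7141,-0.6550)
  v6: (1-0.915)·(-0.07,-3.72) + 0.915·(-0.99,-1.21) = (-0.9118,-1.4233)
  v7: (1-0.915)·(1.11,-3.98) + 0.915·(-0.46,-0.68) = (-0.3266,-0.9605)
Shoelace sum Σ(x_i·y_{i+1} − x_{i+1}·y_i):
  i=1: 0.6776·3.1516 − -0.6350·1.2052 = +2.9009 (running +2.9009)
  i=2: -0.6350·3.2653 − -1.5299·3.1516 = +2.7479 (running +5.6489)
  i=3: -1.5299·1.9839 − -2.4220·3.2653 = +4.8733 (running +10.5222)
  i=4: -2.4220·-0.6550 − -2.7141·1.9839 = +6.9710 (running +17.4932)
  i=5: -2.7141·-1.4233 − -0.9118·-0.6550 = +3.2660 (running +20.7591)
  i=6: -0.9118·-0.9605 − -0.3266·-1.4233 = +0.4110 (running +21.1701)
  i=7: -0.3266·1.2052 − 0.6776·-0.9605 = +0.2573 (running +21.4275)
Area = |Σ|/2 = |21.4275|/2 = 10.7137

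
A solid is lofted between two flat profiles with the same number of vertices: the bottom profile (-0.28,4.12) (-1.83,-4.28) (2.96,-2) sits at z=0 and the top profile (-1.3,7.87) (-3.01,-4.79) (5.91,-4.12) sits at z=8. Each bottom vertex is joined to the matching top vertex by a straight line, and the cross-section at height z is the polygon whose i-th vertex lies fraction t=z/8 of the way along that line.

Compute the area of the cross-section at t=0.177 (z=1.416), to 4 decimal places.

Cross-section at t=0.177: each vertex is (1-t)·p0[i] + t·p1[i].
  v1: (1-0.177)·(-0.28,4.12) + 0.177·(-1.3,7.87) = (-0.4605,4.7837)
  v2: (1-0.177)·(-1.83,-4.28) + 0.177·(-3.01,-4.79) = (-2.0389,-4.3703)
  v3: (1-0.177)·(2.96,-2) + 0.177·(5.91,-4.12) = (3.4821,-2.3752)
Shoelace sum Σ(x_i·y_{i+1} − x_{i+1}·y_i):
  i=1: -0.4605·-4.3703 − -2.0389·4.7837 = +11.7661 (running +11.7661)
  i=2: -2.0389·-2.3752 − 3.4821·-4.3703 = +20.0607 (running +31.8268)
  i=3: 3.4821·4.7837 − -0.4605·-2.3752 = +15.5638 (running +47.3906)
Area = |Σ|/2 = |47.3906|/2 = 23.6953

Area at t=0.177: 23.6953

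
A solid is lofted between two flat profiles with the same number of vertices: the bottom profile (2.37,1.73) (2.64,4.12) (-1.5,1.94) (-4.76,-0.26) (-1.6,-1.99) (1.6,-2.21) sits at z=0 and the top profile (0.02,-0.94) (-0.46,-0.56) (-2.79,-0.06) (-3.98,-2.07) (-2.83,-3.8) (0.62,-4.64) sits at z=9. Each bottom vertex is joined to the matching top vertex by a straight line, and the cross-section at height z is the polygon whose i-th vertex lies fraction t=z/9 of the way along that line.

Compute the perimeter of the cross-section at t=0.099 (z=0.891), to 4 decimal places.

Cross-section at t=0.099: each vertex is (1-t)·p0[i] + t·p1[i].
  v1: (1-0.099)·(2.37,1.73) + 0.099·(0.02,-0.94) = (2.1374,1.4657)
  v2: (1-0.099)·(2.64,4.12) + 0.099·(-0.46,-0.56) = (2.3331,3.6567)
  v3: (1-0.099)·(-1.5,1.94) + 0.099·(-2.79,-0.06) = (-1.6277,1.7420)
  v4: (1-0.099)·(-4.76,-0.26) + 0.099·(-3.98,-2.07) = (-4.6828,-0.4392)
  v5: (1-0.099)·(-1.6,-1.99) + 0.099·(-2.83,-3.8) = (-1.7218,-2.1692)
  v6: (1-0.099)·(1.6,-2.21) + 0.099·(0.62,-4.64) = (1.5030,-2.4506)
Perimeter = Σ |v_{i+1} − v_i|:
  edge 1→2: √(0.1958² + 2.1910²) = 2.1997 (running 2.1997)
  edge 2→3: √(-3.9608² + -1.9147²) = 4.3993 (running 6.5991)
  edge 3→4: √(-3.0551² + -2.1812²) = 3.7538 (running 10.3529)
  edge 4→5: √(2.9610² + -1.7300²) = 3.4294 (running 13.7822)
  edge 5→6: √(3.2248² + -0.2814²) = 3.2370 (running 17.0192)
  edge 6→1: √(0.6344² + 3.9162²) = 3.9673 (running 20.9865)
Perimeter = 20.9865

Perimeter at t=0.099: 20.9865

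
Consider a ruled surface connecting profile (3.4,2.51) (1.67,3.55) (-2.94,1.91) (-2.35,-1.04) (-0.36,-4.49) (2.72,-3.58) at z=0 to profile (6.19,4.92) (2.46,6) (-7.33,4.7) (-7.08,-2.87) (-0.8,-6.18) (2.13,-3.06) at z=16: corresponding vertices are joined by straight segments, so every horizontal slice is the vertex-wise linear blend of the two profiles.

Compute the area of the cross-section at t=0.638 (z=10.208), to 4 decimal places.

Area at t=0.638: 78.7295

Cross-section at t=0.638: each vertex is (1-t)·p0[i] + t·p1[i].
  v1: (1-0.638)·(3.4,2.51) + 0.638·(6.19,4.92) = (5.1800,4.0476)
  v2: (1-0.638)·(1.67,3.55) + 0.638·(2.46,6) = (2.1740,5.1131)
  v3: (1-0.638)·(-2.94,1.91) + 0.638·(-7.33,4.7) = (-5.7408,3.6900)
  v4: (1-0.638)·(-2.35,-1.04) + 0.638·(-7.08,-2.87) = (-5.3677,-2.2075)
  v5: (1-0.638)·(-0.36,-4.49) + 0.638·(-0.8,-6.18) = (-0.6407,-5.5682)
  v6: (1-0.638)·(2.72,-3.58) + 0.638·(2.13,-3.06) = (2.3436,-3.2482)
Shoelace sum Σ(x_i·y_{i+1} − x_{i+1}·y_i):
  i=1: 5.1800·5.1131 − 2.1740·4.0476 = +17.6864 (running +17.6864)
  i=2: 2.1740·3.6900 − -5.7408·5.1131 = +37.3756 (running +55.0620)
  i=3: -5.7408·-2.2075 − -5.3677·3.6900 = +32.4802 (running +87.5422)
  i=4: -5.3677·-5.5682 − -0.6407·-2.2075 = +28.4743 (running +116.0165)
  i=5: -0.6407·-3.2482 − 2.3436·-5.5682 = +15.1308 (running +131.1473)
  i=6: 2.3436·4.0476 − 5.1800·-3.2482 = +26.3118 (running +157.4591)
Area = |Σ|/2 = |157.4591|/2 = 78.7295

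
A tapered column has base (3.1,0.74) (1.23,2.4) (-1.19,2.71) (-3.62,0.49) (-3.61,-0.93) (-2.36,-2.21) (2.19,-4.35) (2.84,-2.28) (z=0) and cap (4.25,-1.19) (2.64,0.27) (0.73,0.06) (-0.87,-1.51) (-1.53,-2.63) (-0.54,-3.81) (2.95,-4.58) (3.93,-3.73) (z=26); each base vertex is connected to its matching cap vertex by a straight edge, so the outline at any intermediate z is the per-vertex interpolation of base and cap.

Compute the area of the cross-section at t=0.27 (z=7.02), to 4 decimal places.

Cross-section at t=0.27: each vertex is (1-t)·p0[i] + t·p1[i].
  v1: (1-0.27)·(3.1,0.74) + 0.27·(4.25,-1.19) = (3.4105,0.2189)
  v2: (1-0.27)·(1.23,2.4) + 0.27·(2.64,0.27) = (1.6107,1.8249)
  v3: (1-0.27)·(-1.19,2.71) + 0.27·(0.73,0.06) = (-0.6716,1.9945)
  v4: (1-0.27)·(-3.62,0.49) + 0.27·(-0.87,-1.51) = (-2.8775,-0.0500)
  v5: (1-0.27)·(-3.61,-0.93) + 0.27·(-1.53,-2.63) = (-3.0484,-1.3890)
  v6: (1-0.27)·(-2.36,-2.21) + 0.27·(-0.54,-3.81) = (-1.8686,-2.6420)
  v7: (1-0.27)·(2.19,-4.35) + 0.27·(2.95,-4.58) = (2.3952,-4.4121)
  v8: (1-0.27)·(2.84,-2.28) + 0.27·(3.93,-3.73) = (3.1343,-2.6715)
Shoelace sum Σ(x_i·y_{i+1} − x_{i+1}·y_i):
  i=1: 3.4105·1.8249 − 1.6107·0.2189 = +5.8712 (running +5.8712)
  i=2: 1.6107·1.9945 − -0.6716·1.8249 = +4.4381 (running +10.3094)
  i=3: -0.6716·-0.0500 − -2.8775·1.9945 = +5.7728 (running +16.0821)
  i=4: -2.8775·-1.3890 − -3.0484·-0.0500 = +3.8444 (running +19.9266)
  i=5: -3.0484·-2.6420 − -1.8686·-1.3890 = +5.4584 (running +25.3850)
  i=6: -1.8686·-4.4121 − 2.3952·-2.6420 = +14.5726 (running +39.9575)
  i=7: 2.3952·-2.6715 − 3.1343·-4.4121 = +7.4301 (running +47.3876)
  i=8: 3.1343·0.2189 − 3.4105·-2.6715 = +9.7972 (running +57.1848)
Area = |Σ|/2 = |57.1848|/2 = 28.5924

Area at t=0.27: 28.5924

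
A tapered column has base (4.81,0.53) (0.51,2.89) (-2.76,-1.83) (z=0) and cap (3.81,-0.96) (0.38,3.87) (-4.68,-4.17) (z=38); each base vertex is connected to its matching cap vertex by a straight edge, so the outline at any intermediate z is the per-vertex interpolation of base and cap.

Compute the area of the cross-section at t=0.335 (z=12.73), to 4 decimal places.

Cross-section at t=0.335: each vertex is (1-t)·p0[i] + t·p1[i].
  v1: (1-0.335)·(4.81,0.53) + 0.335·(3.81,-0.96) = (4.4750,0.0309)
  v2: (1-0.335)·(0.51,2.89) + 0.335·(0.38,3.87) = (0.4665,3.2183)
  v3: (1-0.335)·(-2.76,-1.83) + 0.335·(-4.68,-4.17) = (-3.4032,-2.6139)
Shoelace sum Σ(x_i·y_{i+1} − x_{i+1}·y_i):
  i=1: 4.4750·3.2183 − 0.4665·0.0309 = +14.3875 (running +14.3875)
  i=2: 0.4665·-2.6139 − -3.4032·3.2183 = +9.7333 (running +24.1208)
  i=3: -3.4032·0.0309 − 4.4750·-2.6139 = +11.5922 (running +35.7130)
Area = |Σ|/2 = |35.7130|/2 = 17.8565

Area at t=0.335: 17.8565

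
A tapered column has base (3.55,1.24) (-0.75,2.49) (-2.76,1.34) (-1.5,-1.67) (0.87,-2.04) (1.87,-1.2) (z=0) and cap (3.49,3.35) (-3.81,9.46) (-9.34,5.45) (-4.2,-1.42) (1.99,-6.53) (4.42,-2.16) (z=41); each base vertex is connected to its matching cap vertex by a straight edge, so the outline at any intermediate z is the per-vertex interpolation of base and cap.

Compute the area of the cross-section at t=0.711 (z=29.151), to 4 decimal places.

Cross-section at t=0.711: each vertex is (1-t)·p0[i] + t·p1[i].
  v1: (1-0.711)·(3.55,1.24) + 0.711·(3.49,3.35) = (3.5073,2.7402)
  v2: (1-0.711)·(-0.75,2.49) + 0.711·(-3.81,9.46) = (-2.9257,7.4457)
  v3: (1-0.711)·(-2.76,1.34) + 0.711·(-9.34,5.45) = (-7.4384,4.2622)
  v4: (1-0.711)·(-1.5,-1.67) + 0.711·(-4.2,-1.42) = (-3.4197,-1.4923)
  v5: (1-0.711)·(0.87,-2.04) + 0.711·(1.99,-6.53) = (1.6663,-5.2324)
  v6: (1-0.711)·(1.87,-1.2) + 0.711·(4.42,-2.16) = (3.6831,-1.8826)
Shoelace sum Σ(x_i·y_{i+1} − x_{i+1}·y_i):
  i=1: 3.5073·7.4457 − -2.9257·2.7402 = +34.1314 (running +34.1314)
  i=2: -2.9257·4.2622 − -7.4384·7.4457 = +42.9139 (running +77.0454)
  i=3: -7.4384·-1.4923 − -3.4197·4.2622 = +25.6754 (running +102.7208)
  i=4: -3.4197·-5.2324 − 1.6663·-1.4923 = +20.3798 (running +123.1005)
  i=5: 1.6663·-1.8826 − 3.6831·-5.2324 = +16.1342 (running +139.2347)
  i=6: 3.6831·2.7402 − 3.5073·-1.8826 = +16.6951 (running +155.9299)
Area = |Σ|/2 = |155.9299|/2 = 77.9649

Area at t=0.711: 77.9649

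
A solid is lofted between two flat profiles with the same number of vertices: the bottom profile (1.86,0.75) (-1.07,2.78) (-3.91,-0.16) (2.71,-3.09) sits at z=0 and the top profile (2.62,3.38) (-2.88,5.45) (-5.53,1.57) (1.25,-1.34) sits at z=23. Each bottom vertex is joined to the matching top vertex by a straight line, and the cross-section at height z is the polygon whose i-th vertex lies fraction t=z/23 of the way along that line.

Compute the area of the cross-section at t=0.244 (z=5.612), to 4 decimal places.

Cross-section at t=0.244: each vertex is (1-t)·p0[i] + t·p1[i].
  v1: (1-0.244)·(1.86,0.75) + 0.244·(2.62,3.38) = (2.0454,1.3917)
  v2: (1-0.244)·(-1.07,2.78) + 0.244·(-2.88,5.45) = (-1.5116,3.4315)
  v3: (1-0.244)·(-3.91,-0.16) + 0.244·(-5.53,1.57) = (-4.3053,0.2621)
  v4: (1-0.244)·(2.71,-3.09) + 0.244·(1.25,-1.34) = (2.3538,-2.6630)
Shoelace sum Σ(x_i·y_{i+1} − x_{i+1}·y_i):
  i=1: 2.0454·3.4315 − -1.5116·1.3917 = +9.1227 (running +9.1227)
  i=2: -1.5116·0.2621 − -4.3053·3.4315 = +14.3773 (running +23.4999)
  i=3: -4.3053·-2.6630 − 2.3538·0.2621 = +10.8480 (running +34.3479)
  i=4: 2.3538·1.3917 − 2.0454·-2.6630 = +8.7228 (running +43.0707)
Area = |Σ|/2 = |43.0707|/2 = 21.5353

Area at t=0.244: 21.5353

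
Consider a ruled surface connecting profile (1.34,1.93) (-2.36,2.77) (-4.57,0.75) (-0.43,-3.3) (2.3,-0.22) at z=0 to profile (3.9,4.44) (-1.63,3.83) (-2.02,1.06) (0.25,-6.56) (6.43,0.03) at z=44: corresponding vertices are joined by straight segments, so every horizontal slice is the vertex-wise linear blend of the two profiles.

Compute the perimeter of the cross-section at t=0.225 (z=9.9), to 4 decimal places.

Cross-section at t=0.225: each vertex is (1-t)·p0[i] + t·p1[i].
  v1: (1-0.225)·(1.34,1.93) + 0.225·(3.9,4.44) = (1.9160,2.4947)
  v2: (1-0.225)·(-2.36,2.77) + 0.225·(-1.63,3.83) = (-2.1957,3.0085)
  v3: (1-0.225)·(-4.57,0.75) + 0.225·(-2.02,1.06) = (-3.9963,0.8198)
  v4: (1-0.225)·(-0.43,-3.3) + 0.225·(0.25,-6.56) = (-0.2770,-4.0335)
  v5: (1-0.225)·(2.3,-0.22) + 0.225·(6.43,0.03) = (3.2292,-0.1638)
Perimeter = Σ |v_{i+1} − v_i|:
  edge 1→2: √(-4.1117² + 0.5137²) = 4.1437 (running 4.1437)
  edge 2→3: √(-1.8005² + -2.1887²) = 2.8342 (running 6.9779)
  edge 3→4: √(3.7193² + -4.8533²) = 6.1145 (running 13.0924)
  edge 4→5: √(3.5063² + 3.8698²) = 5.2219 (running 18.3143)
  edge 5→1: √(-1.3132² + 2.6585²) = 2.9652 (running 21.2795)
Perimeter = 21.2795

Perimeter at t=0.225: 21.2795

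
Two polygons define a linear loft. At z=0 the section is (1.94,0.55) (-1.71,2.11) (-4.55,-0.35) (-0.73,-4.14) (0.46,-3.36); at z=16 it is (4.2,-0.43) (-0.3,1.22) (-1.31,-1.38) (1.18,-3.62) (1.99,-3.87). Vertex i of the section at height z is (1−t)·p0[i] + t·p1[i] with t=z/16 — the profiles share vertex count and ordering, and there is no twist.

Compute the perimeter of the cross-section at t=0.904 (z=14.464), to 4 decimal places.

Perimeter at t=0.904: 16.0521

Cross-section at t=0.904: each vertex is (1-t)·p0[i] + t·p1[i].
  v1: (1-0.904)·(1.94,0.55) + 0.904·(4.2,-0.43) = (3.9830,-0.3359)
  v2: (1-0.904)·(-1.71,2.11) + 0.904·(-0.3,1.22) = (-0.4354,1.3054)
  v3: (1-0.904)·(-4.55,-0.35) + 0.904·(-1.31,-1.38) = (-1.6210,-1.2811)
  v4: (1-0.904)·(-0.73,-4.14) + 0.904·(1.18,-3.62) = (0.9966,-3.6699)
  v5: (1-0.904)·(0.46,-3.36) + 0.904·(1.99,-3.87) = (1.8431,-3.8210)
Perimeter = Σ |v_{i+1} − v_i|:
  edge 1→2: √(-4.4184² + 1.6414²) = 4.7134 (running 4.7134)
  edge 2→3: √(-1.1857² + -2.5866²) = 2.8454 (running 7.5588)
  edge 3→4: √(2.6177² + -2.3888²) = 3.5438 (running 11.1026)
  edge 4→5: √(0.8465² + -0.1511²) = 0.8599 (running 11.9625)
  edge 5→1: √(2.1399² + 3.4851²) = 4.0897 (running 16.0521)
Perimeter = 16.0521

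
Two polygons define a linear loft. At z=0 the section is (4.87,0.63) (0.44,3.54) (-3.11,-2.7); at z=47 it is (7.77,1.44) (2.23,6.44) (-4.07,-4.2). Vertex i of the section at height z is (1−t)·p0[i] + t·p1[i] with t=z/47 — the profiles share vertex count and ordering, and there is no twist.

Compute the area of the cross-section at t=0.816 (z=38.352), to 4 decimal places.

Area at t=0.816: 39.5973

Cross-section at t=0.816: each vertex is (1-t)·p0[i] + t·p1[i].
  v1: (1-0.816)·(4.87,0.63) + 0.816·(7.77,1.44) = (7.2364,1.2910)
  v2: (1-0.816)·(0.44,3.54) + 0.816·(2.23,6.44) = (1.9006,5.9064)
  v3: (1-0.816)·(-3.11,-2.7) + 0.816·(-4.07,-4.2) = (-3.8934,-3.9240)
Shoelace sum Σ(x_i·y_{i+1} − x_{i+1}·y_i):
  i=1: 7.2364·5.9064 − 1.9006·1.2910 = +40.2874 (running +40.2874)
  i=2: 1.9006·-3.9240 − -3.8934·5.9064 = +15.5376 (running +55.8251)
  i=3: -3.8934·1.2910 − 7.2364·-3.9240 = +23.3695 (running +79.1945)
Area = |Σ|/2 = |79.1945|/2 = 39.5973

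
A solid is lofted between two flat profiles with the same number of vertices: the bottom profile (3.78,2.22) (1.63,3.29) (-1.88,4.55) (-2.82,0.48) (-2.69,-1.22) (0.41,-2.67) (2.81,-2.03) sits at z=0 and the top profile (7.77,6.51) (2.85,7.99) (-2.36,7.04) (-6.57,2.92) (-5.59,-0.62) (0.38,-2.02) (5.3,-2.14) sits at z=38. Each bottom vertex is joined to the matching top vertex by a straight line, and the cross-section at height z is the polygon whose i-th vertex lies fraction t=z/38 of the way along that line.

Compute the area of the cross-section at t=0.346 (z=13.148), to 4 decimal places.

Cross-section at t=0.346: each vertex is (1-t)·p0[i] + t·p1[i].
  v1: (1-0.346)·(3.78,2.22) + 0.346·(7.77,6.51) = (5.1605,3.7043)
  v2: (1-0.346)·(1.63,3.29) + 0.346·(2.85,7.99) = (2.0521,4.9162)
  v3: (1-0.346)·(-1.88,4.55) + 0.346·(-2.36,7.04) = (-2.0461,5.4115)
  v4: (1-0.346)·(-2.82,0.48) + 0.346·(-6.57,2.92) = (-4.1175,1.3242)
  v5: (1-0.346)·(-2.69,-1.22) + 0.346·(-5.59,-0.62) = (-3.6934,-1.0124)
  v6: (1-0.346)·(0.41,-2.67) + 0.346·(0.38,-2.02) = (0.3996,-2.4451)
  v7: (1-0.346)·(2.81,-2.03) + 0.346·(5.3,-2.14) = (3.6715,-2.0681)
Shoelace sum Σ(x_i·y_{i+1} − x_{i+1}·y_i):
  i=1: 5.1605·4.9162 − 2.0521·3.7043 = +17.7685 (running +17.7685)
  i=2: 2.0521·5.4115 − -2.0461·4.9162 = +21.1641 (running +38.9326)
  i=3: -2.0461·1.3242 − -4.1175·5.4115 = +19.5725 (running +58.5051)
  i=4: -4.1175·-1.0124 − -3.6934·1.3242 = +9.0595 (running +67.5646)
  i=5: -3.6934·-2.4451 − 0.3996·-1.0124 = +9.4353 (running +76.9999)
  i=6: 0.3996·-2.0681 − 3.6715·-2.4451 = +8.1508 (running +85.1507)
  i=7: 3.6715·3.7043 − 5.1605·-2.0681 = +24.2729 (running +109.4237)
Area = |Σ|/2 = |109.4237|/2 = 54.7118

Area at t=0.346: 54.7118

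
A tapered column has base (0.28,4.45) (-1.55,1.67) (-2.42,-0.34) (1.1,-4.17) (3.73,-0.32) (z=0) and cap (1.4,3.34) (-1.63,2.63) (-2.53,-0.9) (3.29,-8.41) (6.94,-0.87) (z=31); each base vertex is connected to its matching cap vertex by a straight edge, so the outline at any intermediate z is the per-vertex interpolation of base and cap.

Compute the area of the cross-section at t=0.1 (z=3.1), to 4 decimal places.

Cross-section at t=0.1: each vertex is (1-t)·p0[i] + t·p1[i].
  v1: (1-0.1)·(0.28,4.45) + 0.1·(1.4,3.34) = (0.3920,4.3390)
  v2: (1-0.1)·(-1.55,1.67) + 0.1·(-1.63,2.63) = (-1.5580,1.7660)
  v3: (1-0.1)·(-2.42,-0.34) + 0.1·(-2.53,-0.9) = (-2.4310,-0.3960)
  v4: (1-0.1)·(1.1,-4.17) + 0.1·(3.29,-8.41) = (1.3190,-4.5940)
  v5: (1-0.1)·(3.73,-0.32) + 0.1·(6.94,-0.87) = (4.0510,-0.3750)
Shoelace sum Σ(x_i·y_{i+1} − x_{i+1}·y_i):
  i=1: 0.3920·1.7660 − -1.5580·4.3390 = +7.4524 (running +7.4524)
  i=2: -1.5580·-0.3960 − -2.4310·1.7660 = +4.9101 (running +12.3625)
  i=3: -2.4310·-4.5940 − 1.3190·-0.3960 = +11.6903 (running +24.0529)
  i=4: 1.3190·-0.3750 − 4.0510·-4.5940 = +18.1157 (running +42.1686)
  i=5: 4.0510·4.3390 − 0.3920·-0.3750 = +17.7243 (running +59.8928)
Area = |Σ|/2 = |59.8928|/2 = 29.9464

Area at t=0.1: 29.9464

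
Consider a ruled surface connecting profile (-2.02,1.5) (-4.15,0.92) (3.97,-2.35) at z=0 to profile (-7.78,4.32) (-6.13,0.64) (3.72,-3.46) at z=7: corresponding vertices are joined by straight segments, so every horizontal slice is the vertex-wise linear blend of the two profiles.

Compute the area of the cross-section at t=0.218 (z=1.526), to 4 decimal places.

Area at t=0.218: 7.5887

Cross-section at t=0.218: each vertex is (1-t)·p0[i] + t·p1[i].
  v1: (1-0.218)·(-2.02,1.5) + 0.218·(-7.78,4.32) = (-3.2757,2.1148)
  v2: (1-0.218)·(-4.15,0.92) + 0.218·(-6.13,0.64) = (-4.5816,0.8590)
  v3: (1-0.218)·(3.97,-2.35) + 0.218·(3.72,-3.46) = (3.9155,-2.5920)
Shoelace sum Σ(x_i·y_{i+1} − x_{i+1}·y_i):
  i=1: -3.2757·0.8590 − -4.5816·2.1148 = +6.8754 (running +6.8754)
  i=2: -4.5816·-2.5920 − 3.9155·0.8590 = +8.5123 (running +15.3877)
  i=3: 3.9155·2.1148 − -3.2757·-2.5920 = -0.2102 (running +15.1775)
Area = |Σ|/2 = |15.1775|/2 = 7.5887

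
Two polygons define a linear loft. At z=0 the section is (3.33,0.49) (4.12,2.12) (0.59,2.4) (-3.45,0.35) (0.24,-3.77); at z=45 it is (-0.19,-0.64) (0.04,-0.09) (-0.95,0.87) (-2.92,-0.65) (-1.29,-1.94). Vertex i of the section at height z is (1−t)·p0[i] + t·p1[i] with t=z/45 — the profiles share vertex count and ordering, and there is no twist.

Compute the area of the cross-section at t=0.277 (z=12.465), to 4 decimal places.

Area at t=0.277: 16.8337

Cross-section at t=0.277: each vertex is (1-t)·p0[i] + t·p1[i].
  v1: (1-0.277)·(3.33,0.49) + 0.277·(-0.19,-0.64) = (2.3550,0.1770)
  v2: (1-0.277)·(4.12,2.12) + 0.277·(0.04,-0.09) = (2.9898,1.5078)
  v3: (1-0.277)·(0.59,2.4) + 0.277·(-0.95,0.87) = (0.1634,1.9762)
  v4: (1-0.277)·(-3.45,0.35) + 0.277·(-2.92,-0.65) = (-3.3032,0.0730)
  v5: (1-0.277)·(0.24,-3.77) + 0.277·(-1.29,-1.94) = (-0.1838,-3.2631)
Shoelace sum Σ(x_i·y_{i+1} − x_{i+1}·y_i):
  i=1: 2.3550·1.5078 − 2.9898·0.1770 = +3.0217 (running +3.0217)
  i=2: 2.9898·1.9762 − 0.1634·1.5078 = +5.6621 (running +8.6838)
  i=3: 0.1634·0.0730 − -3.3032·1.9762 = +6.5397 (running +15.2235)
  i=4: -3.3032·-3.2631 − -0.1838·0.0730 = +10.7920 (running +26.0155)
  i=5: -0.1838·0.1770 − 2.3550·-3.2631 = +7.6519 (running +33.6674)
Area = |Σ|/2 = |33.6674|/2 = 16.8337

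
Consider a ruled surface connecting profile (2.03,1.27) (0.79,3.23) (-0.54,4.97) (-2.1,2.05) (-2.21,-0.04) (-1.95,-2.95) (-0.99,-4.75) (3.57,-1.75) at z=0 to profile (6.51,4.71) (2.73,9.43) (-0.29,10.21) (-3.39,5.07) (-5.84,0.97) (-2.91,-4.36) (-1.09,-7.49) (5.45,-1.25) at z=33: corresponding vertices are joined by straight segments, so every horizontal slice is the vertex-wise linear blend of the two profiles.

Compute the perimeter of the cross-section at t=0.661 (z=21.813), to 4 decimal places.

Perimeter at t=0.661: 37.1490

Cross-section at t=0.661: each vertex is (1-t)·p0[i] + t·p1[i].
  v1: (1-0.661)·(2.03,1.27) + 0.661·(6.51,4.71) = (4.9913,3.5438)
  v2: (1-0.661)·(0.79,3.23) + 0.661·(2.73,9.43) = (2.0723,7.3282)
  v3: (1-0.661)·(-0.54,4.97) + 0.661·(-0.29,10.21) = (-0.3748,8.4336)
  v4: (1-0.661)·(-2.1,2.05) + 0.661·(-3.39,5.07) = (-2.9527,4.0462)
  v5: (1-0.661)·(-2.21,-0.04) + 0.661·(-5.84,0.97) = (-4.6094,0.6276)
  v6: (1-0.661)·(-1.95,-2.95) + 0.661·(-2.91,-4.36) = (-2.5846,-3.8820)
  v7: (1-0.661)·(-0.99,-4.75) + 0.661·(-1.09,-7.49) = (-1.0561,-6.5611)
  v8: (1-0.661)·(3.57,-1.75) + 0.661·(5.45,-1.25) = (4.8127,-1.4195)
Perimeter = Σ |v_{i+1} − v_i|:
  edge 1→2: √(-2.9189² + 3.7844²) = 4.7793 (running 4.7793)
  edge 2→3: √(-2.4471² + 1.1054²) = 2.6852 (running 7.4645)
  edge 3→4: √(-2.5779² + -4.3874²) = 5.0887 (running 12.5532)
  edge 4→5: √(-1.6567² + -3.4186²) = 3.7989 (running 16.3521)
  edge 5→6: √(2.0249² + -4.5096²) = 4.9434 (running 21.2955)
  edge 6→7: √(1.5285² + -2.6791²) = 3.0845 (running 24.3799)
  edge 7→8: √(5.8688² + 5.1416²) = 7.8025 (running 32.1824)
  edge 8→1: √(0.1786² + 4.9633²) = 4.9666 (running 37.1490)
Perimeter = 37.1490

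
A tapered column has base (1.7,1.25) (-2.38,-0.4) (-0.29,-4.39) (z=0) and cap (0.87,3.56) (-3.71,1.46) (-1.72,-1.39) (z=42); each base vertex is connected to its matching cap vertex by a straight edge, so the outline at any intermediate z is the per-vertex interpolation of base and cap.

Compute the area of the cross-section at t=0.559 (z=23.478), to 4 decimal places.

Area at t=0.559: 9.2421

Cross-section at t=0.559: each vertex is (1-t)·p0[i] + t·p1[i].
  v1: (1-0.559)·(1.7,1.25) + 0.559·(0.87,3.56) = (1.2360,2.5413)
  v2: (1-0.559)·(-2.38,-0.4) + 0.559·(-3.71,1.46) = (-3.1235,0.6397)
  v3: (1-0.559)·(-0.29,-4.39) + 0.559·(-1.72,-1.39) = (-1.0894,-2.7130)
Shoelace sum Σ(x_i·y_{i+1} − x_{i+1}·y_i):
  i=1: 1.2360·0.6397 − -3.1235·2.5413 = +8.7284 (running +8.7284)
  i=2: -3.1235·-2.7130 − -1.0894·0.6397 = +9.1709 (running +17.8993)
  i=3: -1.0894·2.5413 − 1.2360·-2.7130 = +0.5849 (running +18.4842)
Area = |Σ|/2 = |18.4842|/2 = 9.2421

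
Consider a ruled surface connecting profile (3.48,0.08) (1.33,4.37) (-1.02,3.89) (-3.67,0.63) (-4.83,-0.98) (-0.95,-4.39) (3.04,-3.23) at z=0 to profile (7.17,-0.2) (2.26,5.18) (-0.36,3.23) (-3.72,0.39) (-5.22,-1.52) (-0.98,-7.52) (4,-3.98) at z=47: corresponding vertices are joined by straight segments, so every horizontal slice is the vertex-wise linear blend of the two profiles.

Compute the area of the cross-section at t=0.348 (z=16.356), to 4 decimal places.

Cross-section at t=0.348: each vertex is (1-t)·p0[i] + t·p1[i].
  v1: (1-0.348)·(3.48,0.08) + 0.348·(7.17,-0.2) = (4.7641,-0.0174)
  v2: (1-0.348)·(1.33,4.37) + 0.348·(2.26,5.18) = (1.6536,4.6519)
  v3: (1-0.348)·(-1.02,3.89) + 0.348·(-0.36,3.23) = (-0.7903,3.6603)
  v4: (1-0.348)·(-3.67,0.63) + 0.348·(-3.72,0.39) = (-3.6874,0.5465)
  v5: (1-0.348)·(-4.83,-0.98) + 0.348·(-5.22,-1.52) = (-4.9657,-1.1679)
  v6: (1-0.348)·(-0.95,-4.39) + 0.348·(-0.98,-7.52) = (-0.9604,-5.4792)
  v7: (1-0.348)·(3.04,-3.23) + 0.348·(4,-3.98) = (3.3741,-3.4910)
Shoelace sum Σ(x_i·y_{i+1} − x_{i+1}·y_i):
  i=1: 4.7641·4.6519 − 1.6536·-0.0174 = +22.1910 (running +22.1910)
  i=2: 1.6536·3.6603 − -0.7903·4.6519 = +9.7293 (running +31.9203)
  i=3: -0.7903·0.5465 − -3.6874·3.6603 = +13.0652 (running +44.9854)
  i=4: -3.6874·-1.1679 − -4.9657·0.5465 = +7.0203 (running +52.0057)
  i=5: -4.9657·-5.4792 − -0.9604·-1.1679 = +26.0867 (running +78.0924)
  i=6: -0.9604·-3.4910 − 3.3741·-5.4792 = +21.8403 (running +99.9326)
  i=7: 3.3741·-0.0174 − 4.7641·-3.4910 = +16.5727 (running +116.5053)
Area = |Σ|/2 = |116.5053|/2 = 58.2527

Area at t=0.348: 58.2527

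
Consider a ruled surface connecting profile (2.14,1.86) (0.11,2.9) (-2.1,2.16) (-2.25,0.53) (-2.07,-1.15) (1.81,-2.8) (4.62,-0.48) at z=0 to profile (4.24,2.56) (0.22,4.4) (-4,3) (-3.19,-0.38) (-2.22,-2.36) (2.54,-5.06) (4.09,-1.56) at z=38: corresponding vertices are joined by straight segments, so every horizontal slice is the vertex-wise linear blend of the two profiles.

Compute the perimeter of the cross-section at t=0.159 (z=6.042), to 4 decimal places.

Cross-section at t=0.159: each vertex is (1-t)·p0[i] + t·p1[i].
  v1: (1-0.159)·(2.14,1.86) + 0.159·(4.24,2.56) = (2.4739,1.9713)
  v2: (1-0.159)·(0.11,2.9) + 0.159·(0.22,4.4) = (0.1275,3.1385)
  v3: (1-0.159)·(-2.1,2.16) + 0.159·(-4,3) = (-2.4021,2.2936)
  v4: (1-0.159)·(-2.25,0.53) + 0.159·(-3.19,-0.38) = (-2.3995,0.3853)
  v5: (1-0.159)·(-2.07,-1.15) + 0.159·(-2.22,-2.36) = (-2.0938,-1.3424)
  v6: (1-0.159)·(1.81,-2.8) + 0.159·(2.54,-5.06) = (1.9261,-3.1593)
  v7: (1-0.159)·(4.62,-0.48) + 0.159·(4.09,-1.56) = (4.5357,-0.6517)
Perimeter = Σ |v_{i+1} − v_i|:
  edge 1→2: √(-2.3464² + 1.1672²) = 2.6207 (running 2.6207)
  edge 2→3: √(-2.5296² + -0.8449²) = 2.6670 (running 5.2877)
  edge 3→4: √(0.0026² + -1.9082²) = 1.9083 (running 7.1959)
  edge 4→5: √(0.3056² + -1.7277²) = 1.7545 (running 8.9504)
  edge 5→6: √(4.0199² + -1.8169²) = 4.4115 (running 13.3619)
  edge 6→7: √(2.6097² + 2.5076²) = 3.6192 (running 16.9811)
  edge 7→1: √(-2.0618² + 2.6230²) = 3.3364 (running 20.3175)
Perimeter = 20.3175

Perimeter at t=0.159: 20.3175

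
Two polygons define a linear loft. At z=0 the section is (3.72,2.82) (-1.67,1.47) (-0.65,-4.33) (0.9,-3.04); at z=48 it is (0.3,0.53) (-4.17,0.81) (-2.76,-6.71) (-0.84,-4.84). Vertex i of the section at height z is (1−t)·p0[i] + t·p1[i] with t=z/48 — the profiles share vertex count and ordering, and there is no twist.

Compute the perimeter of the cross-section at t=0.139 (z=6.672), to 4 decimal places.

Perimeter at t=0.139: 19.9656

Cross-section at t=0.139: each vertex is (1-t)·p0[i] + t·p1[i].
  v1: (1-0.139)·(3.72,2.82) + 0.139·(0.3,0.53) = (3.2446,2.5017)
  v2: (1-0.139)·(-1.67,1.47) + 0.139·(-4.17,0.81) = (-2.0175,1.3783)
  v3: (1-0.139)·(-0.65,-4.33) + 0.139·(-2.76,-6.71) = (-0.9433,-4.6608)
  v4: (1-0.139)·(0.9,-3.04) + 0.139·(-0.84,-4.84) = (0.6581,-3.2902)
Perimeter = Σ |v_{i+1} − v_i|:
  edge 1→2: √(-5.2621² + -1.1234²) = 5.3807 (running 5.3807)
  edge 2→3: √(1.0742² + -6.0391²) = 6.1339 (running 11.5146)
  edge 3→4: √(1.6014² + 1.3706²) = 2.1079 (running 13.6225)
  edge 4→1: √(2.5865² + 5.7919²) = 6.3432 (running 19.9656)
Perimeter = 19.9656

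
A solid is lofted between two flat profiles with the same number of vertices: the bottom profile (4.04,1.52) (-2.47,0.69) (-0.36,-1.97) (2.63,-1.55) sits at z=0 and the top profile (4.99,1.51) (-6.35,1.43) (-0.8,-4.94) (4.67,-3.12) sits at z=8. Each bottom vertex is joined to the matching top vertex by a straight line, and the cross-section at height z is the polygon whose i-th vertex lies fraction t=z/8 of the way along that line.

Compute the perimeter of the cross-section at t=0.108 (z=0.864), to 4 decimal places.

Perimeter at t=0.108: 17.8060

Cross-section at t=0.108: each vertex is (1-t)·p0[i] + t·p1[i].
  v1: (1-0.108)·(4.04,1.52) + 0.108·(4.99,1.51) = (4.1426,1.5189)
  v2: (1-0.108)·(-2.47,0.69) + 0.108·(-6.35,1.43) = (-2.8890,0.7699)
  v3: (1-0.108)·(-0.36,-1.97) + 0.108·(-0.8,-4.94) = (-0.4075,-2.2908)
  v4: (1-0.108)·(2.63,-1.55) + 0.108·(4.67,-3.12) = (2.8503,-1.7196)
Perimeter = Σ |v_{i+1} − v_i|:
  edge 1→2: √(-7.0316² + -0.7490²) = 7.0714 (running 7.0714)
  edge 2→3: √(2.4815² + -3.0607²) = 3.9403 (running 11.0117)
  edge 3→4: √(3.2578² + 0.5712²) = 3.3075 (running 14.3192)
  edge 4→1: √(1.2923² + 3.2385²) = 3.4868 (running 17.8060)
Perimeter = 17.8060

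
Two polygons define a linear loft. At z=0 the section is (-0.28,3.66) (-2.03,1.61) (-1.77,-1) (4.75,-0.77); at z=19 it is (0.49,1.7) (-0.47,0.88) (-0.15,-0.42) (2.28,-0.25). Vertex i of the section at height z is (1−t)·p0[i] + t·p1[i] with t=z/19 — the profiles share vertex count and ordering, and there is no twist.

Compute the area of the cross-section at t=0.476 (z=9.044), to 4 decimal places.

Cross-section at t=0.476: each vertex is (1-t)·p0[i] + t·p1[i].
  v1: (1-0.476)·(-0.28,3.66) + 0.476·(0.49,1.7) = (0.0865,2.7270)
  v2: (1-0.476)·(-2.03,1.61) + 0.476·(-0.47,0.88) = (-1.2874,1.2625)
  v3: (1-0.476)·(-1.77,-1) + 0.476·(-0.15,-0.42) = (-0.9989,-0.7239)
  v4: (1-0.476)·(4.75,-0.77) + 0.476·(2.28,-0.25) = (3.5743,-0.5225)
Shoelace sum Σ(x_i·y_{i+1} − x_{i+1}·y_i):
  i=1: 0.0865·1.2625 − -1.2874·2.7270 = +3.6201 (running +3.6201)
  i=2: -1.2874·-0.7239 − -0.9989·1.2625 = +2.1931 (running +5.8132)
  i=3: -0.9989·-0.5225 − 3.5743·-0.7239 = +3.1094 (running +8.9226)
  i=4: 3.5743·2.7270 − 0.0865·-0.5225 = +9.7924 (running +18.7150)
Area = |Σ|/2 = |18.7150|/2 = 9.3575

Area at t=0.476: 9.3575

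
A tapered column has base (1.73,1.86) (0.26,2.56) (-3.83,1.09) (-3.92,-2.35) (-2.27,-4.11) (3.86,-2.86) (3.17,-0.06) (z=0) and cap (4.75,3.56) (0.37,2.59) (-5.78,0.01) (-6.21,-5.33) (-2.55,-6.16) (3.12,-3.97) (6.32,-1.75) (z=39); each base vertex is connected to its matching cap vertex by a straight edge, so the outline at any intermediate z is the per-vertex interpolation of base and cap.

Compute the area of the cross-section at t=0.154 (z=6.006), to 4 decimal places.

Cross-section at t=0.154: each vertex is (1-t)·p0[i] + t·p1[i].
  v1: (1-0.154)·(1.73,1.86) + 0.154·(4.75,3.56) = (2.1951,2.1218)
  v2: (1-0.154)·(0.26,2.56) + 0.154·(0.37,2.59) = (0.2769,2.5646)
  v3: (1-0.154)·(-3.83,1.09) + 0.154·(-5.78,0.01) = (-4.1303,0.9237)
  v4: (1-0.154)·(-3.92,-2.35) + 0.154·(-6.21,-5.33) = (-4.2727,-2.8089)
  v5: (1-0.154)·(-2.27,-4.11) + 0.154·(-2.55,-6.16) = (-2.3131,-4.4257)
  v6: (1-0.154)·(3.86,-2.86) + 0.154·(3.12,-3.97) = (3.7460,-3.0309)
  v7: (1-0.154)·(3.17,-0.06) + 0.154·(6.32,-1.75) = (3.6551,-0.3203)
Shoelace sum Σ(x_i·y_{i+1} − x_{i+1}·y_i):
  i=1: 2.1951·2.5646 − 0.2769·2.1218 = +5.0419 (running +5.0419)
  i=2: 0.2769·0.9237 − -4.1303·2.5646 = +10.8485 (running +15.8904)
  i=3: -4.1303·-2.8089 − -4.2727·0.9237 = +15.5483 (running +31.4386)
  i=4: -4.2727·-4.4257 − -2.3131·-2.8089 = +12.4121 (running +43.8508)
  i=5: -2.3131·-3.0309 − 3.7460·-4.4257 = +23.5898 (running +67.4406)
  i=6: 3.7460·-0.3203 − 3.6551·-3.0309 = +9.8787 (running +77.3192)
  i=7: 3.6551·2.1218 − 2.1951·-0.3203 = +8.4584 (running +85.7776)
Area = |Σ|/2 = |85.7776|/2 = 42.8888

Area at t=0.154: 42.8888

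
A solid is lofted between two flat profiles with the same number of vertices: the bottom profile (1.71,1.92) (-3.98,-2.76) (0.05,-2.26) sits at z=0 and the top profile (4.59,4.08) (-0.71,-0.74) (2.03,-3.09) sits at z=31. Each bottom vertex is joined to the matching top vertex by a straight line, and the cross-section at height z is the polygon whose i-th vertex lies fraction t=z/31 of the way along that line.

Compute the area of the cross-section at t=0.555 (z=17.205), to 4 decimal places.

Area at t=0.555: 10.8441

Cross-section at t=0.555: each vertex is (1-t)·p0[i] + t·p1[i].
  v1: (1-0.555)·(1.71,1.92) + 0.555·(4.59,4.08) = (3.3084,3.1188)
  v2: (1-0.555)·(-3.98,-2.76) + 0.555·(-0.71,-0.74) = (-2.1651,-1.6389)
  v3: (1-0.555)·(0.05,-2.26) + 0.555·(2.03,-3.09) = (1.1489,-2.7207)
Shoelace sum Σ(x_i·y_{i+1} − x_{i+1}·y_i):
  i=1: 3.3084·-1.6389 − -2.1651·3.1188 = +1.3305 (running +1.3305)
  i=2: -2.1651·-2.7207 − 1.1489·-1.6389 = +7.7735 (running +9.1041)
  i=3: 1.1489·3.1188 − 3.3084·-2.7207 = +12.5842 (running +21.6883)
Area = |Σ|/2 = |21.6883|/2 = 10.8441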